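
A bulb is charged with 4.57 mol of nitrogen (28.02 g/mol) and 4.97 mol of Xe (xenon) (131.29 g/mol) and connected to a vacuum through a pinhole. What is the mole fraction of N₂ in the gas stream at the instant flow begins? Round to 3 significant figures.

0.666

The effusion rate of species i is ∝ p_i/√M_i ∝ n_i/√M_i.
Mole fraction of N₂ in the effusate = (n_N₂/√M_N₂) / (n_N₂/√M_N₂ + n_Xe/√M_Xe)
= (4.57/√28.02) / (4.57/√28.02 + 4.97/√131.29) = 0.8633/(0.8633 + 0.4338) = 0.666.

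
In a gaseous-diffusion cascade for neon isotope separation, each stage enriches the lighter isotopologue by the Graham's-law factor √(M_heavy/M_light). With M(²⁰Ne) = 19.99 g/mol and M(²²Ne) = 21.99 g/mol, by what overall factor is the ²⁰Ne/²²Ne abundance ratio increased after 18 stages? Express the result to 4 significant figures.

The single-stage factor is √(M_heavy/M_light), so 18 stages give [√(21.99/19.99)]^18 = (21.99/19.99)^(18/2).
= 1.10005^9 = 2.359.

2.359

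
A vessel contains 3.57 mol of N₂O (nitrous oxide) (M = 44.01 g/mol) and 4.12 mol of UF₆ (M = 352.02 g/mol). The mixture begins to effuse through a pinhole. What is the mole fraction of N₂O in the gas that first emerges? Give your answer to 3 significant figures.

0.710

Effusion rate of each component ∝ n_i/√M_i (partial pressure × 1/√M).
x_N₂O(eff) = (n_N₂O/√M_N₂O) / (n_N₂O/√M_N₂O + n_UF₆/√M_UF₆)
= (3.57/√44.01) / (3.57/√44.01 + 4.12/√352.02) = 0.5381/(0.5381 + 0.2196) = 0.710.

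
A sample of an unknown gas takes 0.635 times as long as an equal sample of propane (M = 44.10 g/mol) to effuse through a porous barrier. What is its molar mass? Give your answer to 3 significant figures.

From Graham's law, t_X/t_C₃H₈ = √(M_X/M_C₃H₈).
0.635 = √(M_X/44.10)
M_X = 44.10 × 0.635² = 44.10 × 0.4032 = 17.8 g/mol

17.8 g/mol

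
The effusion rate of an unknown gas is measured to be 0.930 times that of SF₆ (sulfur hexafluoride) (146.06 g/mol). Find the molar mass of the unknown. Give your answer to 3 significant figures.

Graham's law gives rate_X/rate_SF₆ = √(M_SF₆/M_X).
0.930 = √(146.06/M_X)
M_X = 146.06 / 0.930² = 146.06 / 0.8649 = 169 g/mol

169 g/mol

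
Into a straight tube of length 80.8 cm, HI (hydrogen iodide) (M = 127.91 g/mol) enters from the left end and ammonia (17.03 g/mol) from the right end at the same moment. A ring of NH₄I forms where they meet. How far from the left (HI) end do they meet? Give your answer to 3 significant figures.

21.6 cm

Distances travelled in equal time are proportional to diffusion rates, so d_HI/d_NH₃ = √(M_NH₃/M_HI) = √(17.03/127.91) = 0.3649.
With d_HI + d_NH₃ = 80.8 cm, d_NH₃ = 80.8/(1 + 0.3649) = 59.20 cm.
d_HI = 80.8 − 59.20 = 21.6 cm.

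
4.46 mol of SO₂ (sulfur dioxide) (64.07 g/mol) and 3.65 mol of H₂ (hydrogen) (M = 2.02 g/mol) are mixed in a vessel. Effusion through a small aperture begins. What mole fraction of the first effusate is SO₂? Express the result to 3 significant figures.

0.178

The effusion rate of species i is ∝ p_i/√M_i ∝ n_i/√M_i.
Mole fraction of SO₂ in the effusate = (n_SO₂/√M_SO₂) / (n_SO₂/√M_SO₂ + n_H₂/√M_H₂)
= (4.46/√64.07) / (4.46/√64.07 + 3.65/√2.02) = 0.5572/(0.5572 + 2.568) = 0.178.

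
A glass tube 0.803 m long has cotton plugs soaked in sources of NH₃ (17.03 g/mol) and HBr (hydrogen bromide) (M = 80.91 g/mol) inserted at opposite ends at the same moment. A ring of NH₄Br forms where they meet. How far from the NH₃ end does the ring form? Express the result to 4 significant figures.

The fronts meet when d_NH₃ + d_HBr = L with d_NH₃/d_HBr = √(M_HBr/M_NH₃) (Graham's law). Here √(M_HBr/M_NH₃) = √(80.91/17.03) = 2.180.
With d_NH₃ + d_HBr = 0.803 m, d_HBr = 0.803/(1 + 2.180) = 0.2525 m.
d_NH₃ = 0.803 − 0.2525 = 0.5505 m.

0.5505 m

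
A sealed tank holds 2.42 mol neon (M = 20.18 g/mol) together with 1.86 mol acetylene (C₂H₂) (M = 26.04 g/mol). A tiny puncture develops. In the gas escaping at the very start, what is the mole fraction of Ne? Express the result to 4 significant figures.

0.5964

Effusion rate of each component ∝ n_i/√M_i (partial pressure × 1/√M).
x_Ne(eff) = (n_Ne/√M_Ne) / (n_Ne/√M_Ne + n_C₂H₂/√M_C₂H₂)
= (2.42/√20.18) / (2.42/√20.18 + 1.86/√26.04) = 0.5387/(0.5387 + 0.3645) = 0.5964.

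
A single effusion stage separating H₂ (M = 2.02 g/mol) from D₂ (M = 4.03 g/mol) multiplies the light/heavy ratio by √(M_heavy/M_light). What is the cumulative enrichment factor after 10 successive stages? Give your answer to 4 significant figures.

31.61

The single-stage factor is √(M_heavy/M_light), so 10 stages give [√(4.03/2.02)]^10 = (4.03/2.02)^(10/2).
= 1.99505^5 = 31.61.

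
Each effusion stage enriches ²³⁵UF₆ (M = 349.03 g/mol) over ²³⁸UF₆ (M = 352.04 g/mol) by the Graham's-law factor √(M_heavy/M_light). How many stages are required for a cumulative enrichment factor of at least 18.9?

With α = √(352.04/349.03) per stage, ln α = ½ ln(1.00862) = 0.004293.
Need α^N ≥ 18.9 ⇒ N ≥ ln(18.9) / ln α = 2.939 / 0.004293 = 684.57.
Minimum whole number of stages: N = 685.

685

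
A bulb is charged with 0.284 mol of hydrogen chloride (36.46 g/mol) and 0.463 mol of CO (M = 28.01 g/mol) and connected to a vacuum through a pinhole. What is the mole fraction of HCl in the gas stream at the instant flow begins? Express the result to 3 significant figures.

0.350

Rate_i ∝ x_i/√M_i (Graham's law weighted by mole fraction), so the effusate composition follows n_i/√M_i.
Mole fraction of HCl in the effusate = (n_HCl/√M_HCl) / (n_HCl/√M_HCl + n_CO/√M_CO)
= (0.284/√36.46) / (0.284/√36.46 + 0.463/√28.01) = 0.04703/(0.04703 + 0.08748) = 0.350.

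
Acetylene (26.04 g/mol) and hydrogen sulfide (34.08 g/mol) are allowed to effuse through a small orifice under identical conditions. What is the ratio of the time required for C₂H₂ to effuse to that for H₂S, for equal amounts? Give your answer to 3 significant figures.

By Graham's law, t_C₂H₂/t_H₂S = √(M_C₂H₂/M_H₂S) = √(26.04/34.08) = √0.7641 = 0.874.

0.874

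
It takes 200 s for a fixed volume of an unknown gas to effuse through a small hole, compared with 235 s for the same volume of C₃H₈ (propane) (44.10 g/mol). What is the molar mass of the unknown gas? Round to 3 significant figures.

By Graham's law, t_X/t_C₃H₈ = √(M_X/M_C₃H₈).
200/235 = 0.8511 = √(M_X/44.10)
M_X = 44.10 × 0.8511² = 44.10 × 0.7243 = 31.9 g/mol

31.9 g/mol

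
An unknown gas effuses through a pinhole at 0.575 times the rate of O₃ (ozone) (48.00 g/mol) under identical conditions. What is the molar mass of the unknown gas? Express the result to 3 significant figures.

145 g/mol

From Graham's law, rate_X/rate_O₃ = √(M_O₃/M_X).
0.575 = √(48.00/M_X)
M_X = 48.00 / 0.575² = 48.00 / 0.3306 = 145 g/mol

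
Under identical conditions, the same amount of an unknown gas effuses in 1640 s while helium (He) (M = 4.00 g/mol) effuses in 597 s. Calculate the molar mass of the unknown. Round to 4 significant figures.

30.19 g/mol

By Graham's law, t_X/t_He = √(M_X/M_He).
1640/597 = 2.747 = √(M_X/4.00)
M_X = 4.00 × 2.747² = 4.00 × 7.546 = 30.19 g/mol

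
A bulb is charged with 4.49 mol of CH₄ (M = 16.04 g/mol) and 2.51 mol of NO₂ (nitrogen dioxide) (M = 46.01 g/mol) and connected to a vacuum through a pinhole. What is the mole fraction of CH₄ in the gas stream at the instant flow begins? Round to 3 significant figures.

Rate_i ∝ x_i/√M_i (Graham's law weighted by mole fraction), so the effusate composition follows n_i/√M_i.
Mole fraction of CH₄ in the effusate = (n_CH₄/√M_CH₄) / (n_CH₄/√M_CH₄ + n_NO₂/√M_NO₂)
= (4.49/√16.04) / (4.49/√16.04 + 2.51/√46.01) = 1.121/(1.121 + 0.3700) = 0.752.

0.752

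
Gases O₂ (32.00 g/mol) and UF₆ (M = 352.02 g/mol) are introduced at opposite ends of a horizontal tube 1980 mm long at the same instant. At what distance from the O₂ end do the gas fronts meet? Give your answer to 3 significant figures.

The fronts meet when d_O₂ + d_UF₆ = L with d_O₂/d_UF₆ = √(M_UF₆/M_O₂) (Graham's law). Here √(M_UF₆/M_O₂) = √(352.02/32.00) = 3.317.
With d_O₂ + d_UF₆ = 1980 mm, d_UF₆ = 1980/(1 + 3.317) = 458.7 mm.
d_O₂ = 1980 − 458.7 = 1520 mm.

1520 mm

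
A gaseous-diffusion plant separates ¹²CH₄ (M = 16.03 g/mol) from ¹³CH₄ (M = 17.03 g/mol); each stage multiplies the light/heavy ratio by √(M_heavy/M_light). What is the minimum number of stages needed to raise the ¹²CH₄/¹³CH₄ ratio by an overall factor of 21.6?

102

Per stage α = (17.03/16.03)^(1/2) = 1.06238^0.5, giving ln α = 0.03026.
Need α^N ≥ 21.6 ⇒ N ≥ ln(21.6) / ln α = 3.073 / 0.03026 = 101.55.
Rounding up, N = 102 stages.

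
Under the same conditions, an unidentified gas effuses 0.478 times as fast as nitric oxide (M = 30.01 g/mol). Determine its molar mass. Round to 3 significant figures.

131 g/mol

By Graham's law, rate_X/rate_NO = √(M_NO/M_X).
0.478 = √(30.01/M_X)
M_X = 30.01 / 0.478² = 30.01 / 0.2285 = 131 g/mol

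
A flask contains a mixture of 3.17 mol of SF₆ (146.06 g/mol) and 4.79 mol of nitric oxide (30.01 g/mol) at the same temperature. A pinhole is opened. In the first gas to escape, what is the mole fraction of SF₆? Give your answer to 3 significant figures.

0.231

Rate_i ∝ x_i/√M_i (Graham's law weighted by mole fraction), so the effusate composition follows n_i/√M_i.
x_SF₆(eff) = (n_SF₆/√M_SF₆) / (n_SF₆/√M_SF₆ + n_NO/√M_NO)
= (3.17/√146.06) / (3.17/√146.06 + 4.79/√30.01) = 0.2623/(0.2623 + 0.8744) = 0.231.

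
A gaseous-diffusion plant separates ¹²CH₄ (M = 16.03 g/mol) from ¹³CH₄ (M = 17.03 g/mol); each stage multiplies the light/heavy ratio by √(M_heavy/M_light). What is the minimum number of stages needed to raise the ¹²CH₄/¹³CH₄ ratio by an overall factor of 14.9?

With α = √(17.03/16.03) per stage, ln α = ½ ln(1.06238) = 0.03026.
Need α^N ≥ 14.9 ⇒ N ≥ ln(14.9) / ln α = 2.701 / 0.03026 = 89.28.
Rounding up, N = 90 stages.

90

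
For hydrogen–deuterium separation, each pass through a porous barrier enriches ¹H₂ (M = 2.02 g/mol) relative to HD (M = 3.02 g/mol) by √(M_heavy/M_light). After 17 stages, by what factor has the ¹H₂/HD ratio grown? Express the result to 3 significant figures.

30.5

Overall factor = α^17 with α = √(3.02/2.02), i.e. (3.02/2.02)^(17/2).
= 1.49505^(17/2) = 30.5.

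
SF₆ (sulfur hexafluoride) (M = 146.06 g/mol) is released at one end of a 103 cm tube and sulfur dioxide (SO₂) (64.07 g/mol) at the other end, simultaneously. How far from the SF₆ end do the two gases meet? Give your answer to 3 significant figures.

41.0 cm

In equal time, each gas travels a distance ∝ its rate ∝ 1/√M, so d_SF₆/d_SO₂ = √(M_SO₂/M_SF₆) = √(64.07/146.06) = 0.6623.
With d_SF₆ + d_SO₂ = 103 cm, d_SO₂ = 103/(1 + 0.6623) = 61.96 cm.
d_SF₆ = 103 − 61.96 = 41.0 cm.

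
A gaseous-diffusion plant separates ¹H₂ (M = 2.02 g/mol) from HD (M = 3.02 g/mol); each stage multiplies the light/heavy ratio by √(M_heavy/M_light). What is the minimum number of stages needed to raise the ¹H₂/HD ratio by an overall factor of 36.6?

18

Per stage α = (3.02/2.02)^(1/2) = 1.49505^0.5, giving ln α = 0.2011.
Need α^N ≥ 36.6 ⇒ N ≥ ln(36.6) / ln α = 3.600 / 0.2011 = 17.90.
Rounding up, N = 18 stages.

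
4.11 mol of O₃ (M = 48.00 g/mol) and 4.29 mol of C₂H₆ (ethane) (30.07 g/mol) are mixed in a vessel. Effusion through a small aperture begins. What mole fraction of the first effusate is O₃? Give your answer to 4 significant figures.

0.4313

Each component's effusion rate ∝ (its partial pressure)·(1/√M) ∝ n_i/√M_i.
So x_O₃ in the escaping gas = (n_O₃/√M_O₃) / Σ(n_i/√M_i)
= (4.11/√48.00) / (4.11/√48.00 + 4.29/√30.07) = 0.5932/(0.5932 + 0.7823) = 0.4313.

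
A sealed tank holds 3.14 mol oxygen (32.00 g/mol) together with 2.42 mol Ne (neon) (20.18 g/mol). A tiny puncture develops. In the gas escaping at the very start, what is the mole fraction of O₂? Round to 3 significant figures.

The effusion rate of species i is ∝ p_i/√M_i ∝ n_i/√M_i.
x_O₂(eff) = (n_O₂/√M_O₂) / (n_O₂/√M_O₂ + n_Ne/√M_Ne)
= (3.14/√32.00) / (3.14/√32.00 + 2.42/√20.18) = 0.5551/(0.5551 + 0.5387) = 0.507.

0.507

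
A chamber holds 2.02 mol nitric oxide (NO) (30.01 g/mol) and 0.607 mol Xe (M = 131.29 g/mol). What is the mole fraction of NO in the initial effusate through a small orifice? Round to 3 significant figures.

The effusion rate of species i is ∝ p_i/√M_i ∝ n_i/√M_i.
So x_NO in the escaping gas = (n_NO/√M_NO) / Σ(n_i/√M_i)
= (2.02/√30.01) / (2.02/√30.01 + 0.607/√131.29) = 0.3687/(0.3687 + 0.05298) = 0.874.

0.874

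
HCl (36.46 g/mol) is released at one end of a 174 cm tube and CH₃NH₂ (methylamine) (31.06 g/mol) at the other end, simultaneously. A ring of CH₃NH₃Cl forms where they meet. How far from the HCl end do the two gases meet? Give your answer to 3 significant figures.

83.5 cm

In equal time, each gas travels a distance ∝ its rate ∝ 1/√M, so d_HCl/d_CH₃NH₂ = √(M_CH₃NH₂/M_HCl) = √(31.06/36.46) = 0.9230.
With d_HCl + d_CH₃NH₂ = 174 cm, d_CH₃NH₂ = 174/(1 + 0.9230) = 90.48 cm.
d_HCl = 174 − 90.48 = 83.5 cm.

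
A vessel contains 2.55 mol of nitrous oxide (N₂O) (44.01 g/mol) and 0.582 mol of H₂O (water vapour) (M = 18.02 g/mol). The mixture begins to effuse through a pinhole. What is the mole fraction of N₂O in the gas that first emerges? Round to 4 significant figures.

Each component's effusion rate ∝ (its partial pressure)·(1/√M) ∝ n_i/√M_i.
Mole fraction of N₂O in the effusate = (n_N₂O/√M_N₂O) / (n_N₂O/√M_N₂O + n_H₂O/√M_H₂O)
= (2.55/√44.01) / (2.55/√44.01 + 0.582/√18.02) = 0.3844/(0.3844 + 0.1371) = 0.7371.

0.7371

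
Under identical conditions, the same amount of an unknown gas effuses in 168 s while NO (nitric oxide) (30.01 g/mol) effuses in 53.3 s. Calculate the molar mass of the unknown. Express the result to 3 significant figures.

298 g/mol

By Graham's law, t_X/t_NO = √(M_X/M_NO).
168/53.3 = 3.152 = √(M_X/30.01)
M_X = 30.01 × 3.152² = 30.01 × 9.935 = 298 g/mol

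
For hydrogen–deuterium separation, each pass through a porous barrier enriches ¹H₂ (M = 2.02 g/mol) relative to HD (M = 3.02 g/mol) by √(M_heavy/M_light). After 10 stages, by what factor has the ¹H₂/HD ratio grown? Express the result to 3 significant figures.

7.47

After 10 stages the ratio has grown by (√(3.02/2.02))^10 = (3.02/2.02)^(10/2).
= 1.49505^5 = 7.47.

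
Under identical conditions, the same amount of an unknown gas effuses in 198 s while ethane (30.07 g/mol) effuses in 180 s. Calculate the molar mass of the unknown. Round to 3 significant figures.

Since effusion rate ∝ 1/√M, t_X/t_C₂H₆ = √(M_X/M_C₂H₆).
198/180 = 1.100 = √(M_X/30.07)
M_X = 30.07 × 1.100² = 30.07 × 1.210 = 36.4 g/mol

36.4 g/mol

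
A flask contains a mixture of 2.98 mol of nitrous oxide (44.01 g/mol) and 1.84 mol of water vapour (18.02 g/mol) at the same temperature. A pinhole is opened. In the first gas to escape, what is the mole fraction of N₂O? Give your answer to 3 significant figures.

Effusion rate of each component ∝ n_i/√M_i (partial pressure × 1/√M).
x_N₂O(eff) = (n_N₂O/√M_N₂O) / (n_N₂O/√M_N₂O + n_H₂O/√M_H₂O)
= (2.98/√44.01) / (2.98/√44.01 + 1.84/√18.02) = 0.4492/(0.4492 + 0.4335) = 0.509.

0.509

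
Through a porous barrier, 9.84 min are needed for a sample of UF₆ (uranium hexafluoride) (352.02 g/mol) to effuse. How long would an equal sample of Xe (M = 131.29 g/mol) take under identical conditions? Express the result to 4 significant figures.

Graham's law gives t_Xe/t_UF₆ = √(M_Xe/M_UF₆) = √(131.29/352.02) = √0.3730 = 0.6107.
So the time for Xe is 9.84 × 0.6107 = 6.009 min.

6.009 min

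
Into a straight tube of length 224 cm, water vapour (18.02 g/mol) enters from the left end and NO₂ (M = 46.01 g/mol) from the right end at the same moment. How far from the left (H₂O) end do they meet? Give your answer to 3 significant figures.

138 cm

Distances travelled in equal time are proportional to diffusion rates, so d_H₂O/d_NO₂ = √(M_NO₂/M_H₂O) = √(46.01/18.02) = 1.598.
With d_H₂O + d_NO₂ = 224 cm, d_NO₂ = 224/(1 + 1.598) = 86.22 cm.
d_H₂O = 224 − 86.22 = 138 cm.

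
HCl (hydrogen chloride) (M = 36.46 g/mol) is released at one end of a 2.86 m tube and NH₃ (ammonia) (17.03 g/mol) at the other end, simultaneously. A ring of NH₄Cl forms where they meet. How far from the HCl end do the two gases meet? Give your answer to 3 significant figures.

In equal time, each gas travels a distance ∝ its rate ∝ 1/√M, so d_HCl/d_NH₃ = √(M_NH₃/M_HCl) = √(17.03/36.46) = 0.6834.
With d_HCl + d_NH₃ = 2.86 m, d_NH₃ = 2.86/(1 + 0.6834) = 1.699 m.
d_HCl = 2.86 − 1.699 = 1.16 m.

1.16 m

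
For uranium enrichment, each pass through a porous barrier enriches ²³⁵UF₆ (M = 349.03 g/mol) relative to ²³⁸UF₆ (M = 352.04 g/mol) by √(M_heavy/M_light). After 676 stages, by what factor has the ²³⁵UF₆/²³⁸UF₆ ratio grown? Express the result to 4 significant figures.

18.22

Overall factor = α^676 with α = √(352.04/349.03), i.e. (352.04/349.03)^(676/2).
= 1.00862^338 = 18.22.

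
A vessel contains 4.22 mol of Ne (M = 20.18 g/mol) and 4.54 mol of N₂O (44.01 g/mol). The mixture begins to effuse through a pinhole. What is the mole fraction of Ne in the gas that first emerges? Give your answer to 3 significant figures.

Each component's effusion rate ∝ (its partial pressure)·(1/√M) ∝ n_i/√M_i.
x_Ne(eff) = (n_Ne/√M_Ne) / (n_Ne/√M_Ne + n_N₂O/√M_N₂O)
= (4.22/√20.18) / (4.22/√20.18 + 4.54/√44.01) = 0.9394/(0.9394 + 0.6844) = 0.579.

0.579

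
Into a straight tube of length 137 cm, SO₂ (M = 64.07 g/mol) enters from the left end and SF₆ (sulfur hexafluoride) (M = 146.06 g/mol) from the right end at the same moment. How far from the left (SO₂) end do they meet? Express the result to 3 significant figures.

The fronts meet when d_SO₂ + d_SF₆ = L with d_SO₂/d_SF₆ = √(M_SF₆/M_SO₂) (Graham's law). Here √(M_SF₆/M_SO₂) = √(146.06/64.07) = 1.510.
With d_SO₂ + d_SF₆ = 137 cm, d_SF₆ = 137/(1 + 1.510) = 54.58 cm.
d_SO₂ = 137 − 54.58 = 82.4 cm.

82.4 cm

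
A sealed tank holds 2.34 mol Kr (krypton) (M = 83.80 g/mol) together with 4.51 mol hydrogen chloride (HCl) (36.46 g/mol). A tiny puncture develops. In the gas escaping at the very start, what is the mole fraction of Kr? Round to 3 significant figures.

0.255

Effusion rate of each component ∝ n_i/√M_i (partial pressure × 1/√M).
So x_Kr in the escaping gas = (n_Kr/√M_Kr) / Σ(n_i/√M_i)
= (2.34/√83.80) / (2.34/√83.80 + 4.51/√36.46) = 0.2556/(0.2556 + 0.7469) = 0.255.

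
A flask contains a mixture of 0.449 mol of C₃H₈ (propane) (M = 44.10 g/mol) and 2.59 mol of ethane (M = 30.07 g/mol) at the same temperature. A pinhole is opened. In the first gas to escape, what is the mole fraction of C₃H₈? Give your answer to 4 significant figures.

Each component's effusion rate ∝ (its partial pressure)·(1/√M) ∝ n_i/√M_i.
So x_C₃H₈ in the escaping gas = (n_C₃H₈/√M_C₃H₈) / Σ(n_i/√M_i)
= (0.449/√44.10) / (0.449/√44.10 + 2.59/√30.07) = 0.06761/(0.06761 + 0.4723) = 0.1252.

0.1252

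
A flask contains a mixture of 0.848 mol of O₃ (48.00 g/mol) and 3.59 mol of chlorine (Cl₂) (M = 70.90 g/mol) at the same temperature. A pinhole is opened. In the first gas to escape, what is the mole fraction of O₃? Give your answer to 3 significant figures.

0.223

Each component's effusion rate ∝ (its partial pressure)·(1/√M) ∝ n_i/√M_i.
x_O₃(eff) = (n_O₃/√M_O₃) / (n_O₃/√M_O₃ + n_Cl₂/√M_Cl₂)
= (0.848/√48.00) / (0.848/√48.00 + 3.59/√70.90) = 0.1224/(0.1224 + 0.4264) = 0.223.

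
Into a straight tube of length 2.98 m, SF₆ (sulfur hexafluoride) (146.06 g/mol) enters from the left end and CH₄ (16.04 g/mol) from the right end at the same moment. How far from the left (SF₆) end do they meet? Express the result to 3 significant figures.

Distances travelled in equal time are proportional to diffusion rates, so d_SF₆/d_CH₄ = √(M_CH₄/M_SF₆) = √(16.04/146.06) = 0.3314.
With d_SF₆ + d_CH₄ = 2.98 m, d_CH₄ = 2.98/(1 + 0.3314) = 2.238 m.
d_SF₆ = 2.98 − 2.238 = 0.742 m.

0.742 m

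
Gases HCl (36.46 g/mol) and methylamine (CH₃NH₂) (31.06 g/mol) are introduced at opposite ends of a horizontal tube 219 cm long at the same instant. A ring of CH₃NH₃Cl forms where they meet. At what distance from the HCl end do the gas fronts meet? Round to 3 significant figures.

105 cm

Graham's law gives d_HCl/d_CH₃NH₂ = rate_HCl/rate_CH₃NH₂ = √(M_CH₃NH₂/M_HCl) = √(31.06/36.46) = 0.9230.
With d_HCl + d_CH₃NH₂ = 219 cm, d_CH₃NH₂ = 219/(1 + 0.9230) = 113.9 cm.
d_HCl = 219 − 113.9 = 105 cm.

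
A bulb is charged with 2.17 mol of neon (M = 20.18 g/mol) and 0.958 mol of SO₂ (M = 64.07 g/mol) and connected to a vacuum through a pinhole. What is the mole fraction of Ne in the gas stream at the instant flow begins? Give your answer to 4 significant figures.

Effusion rate of each component ∝ n_i/√M_i (partial pressure × 1/√M).
Mole fraction of Ne in the effusate = (n_Ne/√M_Ne) / (n_Ne/√M_Ne + n_SO₂/√M_SO₂)
= (2.17/√20.18) / (2.17/√20.18 + 0.958/√64.07) = 0.4831/(0.4831 + 0.1197) = 0.8014.

0.8014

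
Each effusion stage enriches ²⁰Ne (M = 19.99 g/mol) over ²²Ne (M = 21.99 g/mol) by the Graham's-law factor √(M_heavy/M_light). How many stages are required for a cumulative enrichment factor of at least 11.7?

52

Per stage α = (21.99/19.99)^(1/2) = 1.10005^0.5, giving ln α = 0.04768.
Need α^N ≥ 11.7 ⇒ N ≥ ln(11.7) / ln α = 2.460 / 0.04768 = 51.59.
Minimum whole number of stages: N = 52.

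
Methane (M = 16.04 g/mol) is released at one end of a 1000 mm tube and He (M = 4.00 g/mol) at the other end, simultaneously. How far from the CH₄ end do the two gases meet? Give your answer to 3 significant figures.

333 mm

In equal time, each gas travels a distance ∝ its rate ∝ 1/√M, so d_CH₄/d_He = √(M_He/M_CH₄) = √(4.00/16.04) = 0.4994.
With d_CH₄ + d_He = 1000 mm, d_He = 1000/(1 + 0.4994) = 666.9 mm.
d_CH₄ = 1000 − 666.9 = 333 mm.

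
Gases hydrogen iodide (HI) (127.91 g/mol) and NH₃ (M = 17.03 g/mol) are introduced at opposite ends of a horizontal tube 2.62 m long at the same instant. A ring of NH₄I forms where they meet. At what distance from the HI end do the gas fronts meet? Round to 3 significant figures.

Distances travelled in equal time are proportional to diffusion rates, so d_HI/d_NH₃ = √(M_NH₃/M_HI) = √(17.03/127.91) = 0.3649.
With d_HI + d_NH₃ = 2.62 m, d_NH₃ = 2.62/(1 + 0.3649) = 1.920 m.
d_HI = 2.62 − 1.920 = 0.700 m.

0.700 m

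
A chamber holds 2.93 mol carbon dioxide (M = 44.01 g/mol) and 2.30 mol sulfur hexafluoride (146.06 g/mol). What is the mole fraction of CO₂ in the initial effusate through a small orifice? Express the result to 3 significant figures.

The effusion rate of species i is ∝ p_i/√M_i ∝ n_i/√M_i.
So x_CO₂ in the escaping gas = (n_CO₂/√M_CO₂) / Σ(n_i/√M_i)
= (2.93/√44.01) / (2.93/√44.01 + 2.30/√146.06) = 0.4417/(0.4417 + 0.1903) = 0.699.

0.699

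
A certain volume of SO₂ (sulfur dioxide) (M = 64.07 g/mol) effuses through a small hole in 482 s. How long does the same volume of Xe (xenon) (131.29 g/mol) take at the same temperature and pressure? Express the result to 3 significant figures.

690 s

By Graham's law, t_Xe/t_SO₂ = √(M_Xe/M_SO₂) = √(131.29/64.07) = √2.049 = 1.431.
So the time for Xe is 482 × 1.431 = 690 s.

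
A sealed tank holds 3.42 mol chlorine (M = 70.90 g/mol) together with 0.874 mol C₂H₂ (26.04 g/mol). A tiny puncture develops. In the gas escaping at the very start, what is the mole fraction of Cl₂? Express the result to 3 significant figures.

Rate_i ∝ x_i/√M_i (Graham's law weighted by mole fraction), so the effusate composition follows n_i/√M_i.
Mole fraction of Cl₂ in the effusate = (n_Cl₂/√M_Cl₂) / (n_Cl₂/√M_Cl₂ + n_C₂H₂/√M_C₂H₂)
= (3.42/√70.90) / (3.42/√70.90 + 0.874/√26.04) = 0.4062/(0.4062 + 0.1713) = 0.703.

0.703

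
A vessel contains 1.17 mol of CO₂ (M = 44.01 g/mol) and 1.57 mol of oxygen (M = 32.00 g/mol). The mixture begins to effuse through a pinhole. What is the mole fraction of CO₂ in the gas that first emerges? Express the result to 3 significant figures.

0.389

The effusion rate of species i is ∝ p_i/√M_i ∝ n_i/√M_i.
So x_CO₂ in the escaping gas = (n_CO₂/√M_CO₂) / Σ(n_i/√M_i)
= (1.17/√44.01) / (1.17/√44.01 + 1.57/√32.00) = 0.1764/(0.1764 + 0.2775) = 0.389.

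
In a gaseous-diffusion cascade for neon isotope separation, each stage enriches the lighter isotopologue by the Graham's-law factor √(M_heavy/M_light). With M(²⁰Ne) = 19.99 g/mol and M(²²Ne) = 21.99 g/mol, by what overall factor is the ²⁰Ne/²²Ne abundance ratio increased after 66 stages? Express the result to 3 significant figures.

23.3

Each stage multiplies the ratio by α = √(21.99/19.99), so after 66 stages the overall factor is α^66 = (21.99/19.99)^(66/2).
= 1.10005^33 = 23.3.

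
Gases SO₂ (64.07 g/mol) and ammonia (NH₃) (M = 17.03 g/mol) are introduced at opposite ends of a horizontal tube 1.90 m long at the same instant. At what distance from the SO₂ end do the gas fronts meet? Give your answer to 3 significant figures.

0.646 m

In equal time, each gas travels a distance ∝ its rate ∝ 1/√M, so d_SO₂/d_NH₃ = √(M_NH₃/M_SO₂) = √(17.03/64.07) = 0.5156.
With d_SO₂ + d_NH₃ = 1.90 m, d_NH₃ = 1.90/(1 + 0.5156) = 1.254 m.
d_SO₂ = 1.90 − 1.254 = 0.646 m.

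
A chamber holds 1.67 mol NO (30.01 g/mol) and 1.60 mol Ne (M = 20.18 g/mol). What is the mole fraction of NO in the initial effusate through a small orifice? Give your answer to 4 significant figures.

The effusion rate of species i is ∝ p_i/√M_i ∝ n_i/√M_i.
x_NO(eff) = (n_NO/√M_NO) / (n_NO/√M_NO + n_Ne/√M_Ne)
= (1.67/√30.01) / (1.67/√30.01 + 1.60/√20.18) = 0.3048/(0.3048 + 0.3562) = 0.4612.

0.4612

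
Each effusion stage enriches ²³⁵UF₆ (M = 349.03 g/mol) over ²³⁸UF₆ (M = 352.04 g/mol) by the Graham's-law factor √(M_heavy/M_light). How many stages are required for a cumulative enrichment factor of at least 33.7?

820

Per stage α = (352.04/349.03)^(1/2) = 1.00862^0.5, giving ln α = 0.004293.
Need α^N ≥ 33.7 ⇒ N ≥ ln(33.7) / ln α = 3.517 / 0.004293 = 819.27.
Rounding up, N = 820 stages.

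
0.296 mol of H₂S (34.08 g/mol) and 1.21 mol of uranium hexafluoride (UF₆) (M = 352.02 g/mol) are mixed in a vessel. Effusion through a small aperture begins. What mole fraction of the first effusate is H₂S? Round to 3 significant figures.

0.440

Each component's effusion rate ∝ (its partial pressure)·(1/√M) ∝ n_i/√M_i.
So x_H₂S in the escaping gas = (n_H₂S/√M_H₂S) / Σ(n_i/√M_i)
= (0.296/√34.08) / (0.296/√34.08 + 1.21/√352.02) = 0.05070/(0.05070 + 0.06449) = 0.440.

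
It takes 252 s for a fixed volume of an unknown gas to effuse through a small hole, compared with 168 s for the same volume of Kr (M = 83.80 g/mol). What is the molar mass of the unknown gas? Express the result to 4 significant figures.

188.5 g/mol

Since effusion rate ∝ 1/√M, t_X/t_Kr = √(M_X/M_Kr).
252/168 = 1.500 = √(M_X/83.80)
M_X = 83.80 × 1.500² = 83.80 × 2.250 = 188.5 g/mol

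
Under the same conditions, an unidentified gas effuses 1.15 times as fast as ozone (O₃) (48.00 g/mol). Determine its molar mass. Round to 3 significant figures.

36.3 g/mol

By Graham's law, rate_X/rate_O₃ = √(M_O₃/M_X).
1.15 = √(48.00/M_X)
M_X = 48.00 / 1.15² = 48.00 / 1.322 = 36.3 g/mol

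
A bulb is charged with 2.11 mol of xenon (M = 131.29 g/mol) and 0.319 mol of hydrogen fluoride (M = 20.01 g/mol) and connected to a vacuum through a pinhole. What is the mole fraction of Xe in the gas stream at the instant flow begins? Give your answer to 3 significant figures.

Each component's effusion rate ∝ (its partial pressure)·(1/√M) ∝ n_i/√M_i.
So x_Xe in the escaping gas = (n_Xe/√M_Xe) / Σ(n_i/√M_i)
= (2.11/√131.29) / (2.11/√131.29 + 0.319/√20.01) = 0.1841/(0.1841 + 0.07131) = 0.721.

0.721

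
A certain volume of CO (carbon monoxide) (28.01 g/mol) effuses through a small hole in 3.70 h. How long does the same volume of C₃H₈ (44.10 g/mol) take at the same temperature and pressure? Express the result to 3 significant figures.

Graham's law gives t_C₃H₈/t_CO = √(M_C₃H₈/M_CO) = √(44.10/28.01) = √1.574 = 1.255.
So the time for C₃H₈ is 3.70 × 1.255 = 4.64 h.

4.64 h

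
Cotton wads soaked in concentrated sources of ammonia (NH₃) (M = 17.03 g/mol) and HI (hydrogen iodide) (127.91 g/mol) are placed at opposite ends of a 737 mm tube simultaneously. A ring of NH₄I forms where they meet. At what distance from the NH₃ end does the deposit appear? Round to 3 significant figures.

Distances travelled in equal time are proportional to diffusion rates, so d_NH₃/d_HI = √(M_HI/M_NH₃) = √(127.91/17.03) = 2.741.
With d_NH₃ + d_HI = 737 mm, d_HI = 737/(1 + 2.741) = 197.0 mm.
d_NH₃ = 737 − 197.0 = 540 mm.

540 mm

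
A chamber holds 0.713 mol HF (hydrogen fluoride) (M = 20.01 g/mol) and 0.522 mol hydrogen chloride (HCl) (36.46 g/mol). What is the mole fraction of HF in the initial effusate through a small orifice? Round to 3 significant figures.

Each component's effusion rate ∝ (its partial pressure)·(1/√M) ∝ n_i/√M_i.
Mole fraction of HF in the effusate = (n_HF/√M_HF) / (n_HF/√M_HF + n_HCl/√M_HCl)
= (0.713/√20.01) / (0.713/√20.01 + 0.522/√36.46) = 0.1594/(0.1594 + 0.08645) = 0.648.

0.648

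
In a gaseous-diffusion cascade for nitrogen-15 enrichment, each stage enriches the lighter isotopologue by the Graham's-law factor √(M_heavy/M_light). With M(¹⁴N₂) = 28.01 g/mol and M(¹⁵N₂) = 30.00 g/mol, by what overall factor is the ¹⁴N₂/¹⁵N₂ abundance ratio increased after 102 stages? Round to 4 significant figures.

33.13

Overall factor = α^102 with α = √(30.00/28.01), i.e. (30.00/28.01)^(102/2).
= 1.07105^51 = 33.13.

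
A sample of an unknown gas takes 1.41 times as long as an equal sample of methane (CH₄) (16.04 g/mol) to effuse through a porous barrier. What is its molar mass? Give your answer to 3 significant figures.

31.9 g/mol

Using Graham's law: t_X/t_CH₄ = √(M_X/M_CH₄).
1.41 = √(M_X/16.04)
M_X = 16.04 × 1.41² = 16.04 × 1.988 = 31.9 g/mol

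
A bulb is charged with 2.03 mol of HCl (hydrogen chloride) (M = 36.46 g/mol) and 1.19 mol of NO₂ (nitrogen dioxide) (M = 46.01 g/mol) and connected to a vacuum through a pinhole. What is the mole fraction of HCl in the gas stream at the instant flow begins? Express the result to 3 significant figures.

Each component's effusion rate ∝ (its partial pressure)·(1/√M) ∝ n_i/√M_i.
x_HCl(eff) = (n_HCl/√M_HCl) / (n_HCl/√M_HCl + n_NO₂/√M_NO₂)
= (2.03/√36.46) / (2.03/√36.46 + 1.19/√46.01) = 0.3362/(0.3362 + 0.1754) = 0.657.

0.657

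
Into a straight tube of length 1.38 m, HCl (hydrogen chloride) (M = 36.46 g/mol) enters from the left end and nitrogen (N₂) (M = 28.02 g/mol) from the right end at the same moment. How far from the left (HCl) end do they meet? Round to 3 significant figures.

0.645 m

The fronts meet when d_HCl + d_N₂ = L with d_HCl/d_N₂ = √(M_N₂/M_HCl) (Graham's law). Here √(M_N₂/M_HCl) = √(28.02/36.46) = 0.8766.
With d_HCl + d_N₂ = 1.38 m, d_N₂ = 1.38/(1 + 0.8766) = 0.7354 m.
d_HCl = 1.38 − 0.7354 = 0.645 m.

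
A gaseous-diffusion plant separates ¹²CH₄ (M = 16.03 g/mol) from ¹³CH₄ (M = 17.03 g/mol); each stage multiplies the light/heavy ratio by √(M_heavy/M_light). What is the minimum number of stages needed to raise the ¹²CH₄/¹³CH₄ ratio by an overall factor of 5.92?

59

Per stage α = (17.03/16.03)^(1/2) = 1.06238^0.5, giving ln α = 0.03026.
Need α^N ≥ 5.92 ⇒ N ≥ ln(5.92) / ln α = 1.778 / 0.03026 = 58.77.
So at least 59 stages are needed.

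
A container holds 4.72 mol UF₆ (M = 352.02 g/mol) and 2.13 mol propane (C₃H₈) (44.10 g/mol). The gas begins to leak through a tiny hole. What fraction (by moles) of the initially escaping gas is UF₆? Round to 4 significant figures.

Each component's effusion rate ∝ (its partial pressure)·(1/√M) ∝ n_i/√M_i.
So x_UF₆ in the escaping gas = (n_UF₆/√M_UF₆) / Σ(n_i/√M_i)
= (4.72/√352.02) / (4.72/√352.02 + 2.13/√44.10) = 0.2516/(0.2516 + 0.3207) = 0.4396.

0.4396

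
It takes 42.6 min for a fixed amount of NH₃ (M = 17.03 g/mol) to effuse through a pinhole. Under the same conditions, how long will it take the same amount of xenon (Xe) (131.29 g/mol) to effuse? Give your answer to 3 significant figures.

118 min

Since effusion rate ∝ 1/√M, t_Xe/t_NH₃ = √(M_Xe/M_NH₃) = √(131.29/17.03) = √7.709 = 2.777.
So the time for Xe is 42.6 × 2.777 = 118 min.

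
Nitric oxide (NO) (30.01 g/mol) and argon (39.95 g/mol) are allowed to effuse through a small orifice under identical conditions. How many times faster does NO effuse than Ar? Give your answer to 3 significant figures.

Since effusion rate ∝ 1/√M, rate_NO/rate_Ar = √(M_Ar/M_NO) = √(39.95/30.01) = √1.331 = 1.15.

1.15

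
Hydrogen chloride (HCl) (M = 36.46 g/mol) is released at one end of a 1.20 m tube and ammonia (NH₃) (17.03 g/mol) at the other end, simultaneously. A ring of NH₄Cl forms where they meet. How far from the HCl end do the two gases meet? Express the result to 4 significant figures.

Distances travelled in equal time are proportional to diffusion rates, so d_HCl/d_NH₃ = √(M_NH₃/M_HCl) = √(17.03/36.46) = 0.6834.
With d_HCl + d_NH₃ = 1.20 m, d_NH₃ = 1.20/(1 + 0.6834) = 0.7128 m.
d_HCl = 1.20 − 0.7128 = 0.4872 m.

0.4872 m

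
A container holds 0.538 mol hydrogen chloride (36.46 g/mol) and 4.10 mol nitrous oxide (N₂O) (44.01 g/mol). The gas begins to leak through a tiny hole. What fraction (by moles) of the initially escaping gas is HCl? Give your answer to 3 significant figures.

0.126

Effusion rate of each component ∝ n_i/√M_i (partial pressure × 1/√M).
Mole fraction of HCl in the effusate = (n_HCl/√M_HCl) / (n_HCl/√M_HCl + n_N₂O/√M_N₂O)
= (0.538/√36.46) / (0.538/√36.46 + 4.10/√44.01) = 0.08910/(0.08910 + 0.6180) = 0.126.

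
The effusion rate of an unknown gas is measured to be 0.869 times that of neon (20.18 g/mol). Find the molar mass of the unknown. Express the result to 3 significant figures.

26.7 g/mol

Since effusion rate ∝ 1/√M, rate_X/rate_Ne = √(M_Ne/M_X).
0.869 = √(20.18/M_X)
M_X = 20.18 / 0.869² = 20.18 / 0.7552 = 26.7 g/mol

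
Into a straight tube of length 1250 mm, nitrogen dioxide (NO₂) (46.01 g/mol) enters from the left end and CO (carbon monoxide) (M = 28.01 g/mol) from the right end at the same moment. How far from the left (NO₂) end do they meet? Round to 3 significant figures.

548 mm

Graham's law gives d_NO₂/d_CO = rate_NO₂/rate_CO = √(M_CO/M_NO₂) = √(28.01/46.01) = 0.7802.
With d_NO₂ + d_CO = 1250 mm, d_CO = 1250/(1 + 0.7802) = 702.2 mm.
d_NO₂ = 1250 − 702.2 = 548 mm.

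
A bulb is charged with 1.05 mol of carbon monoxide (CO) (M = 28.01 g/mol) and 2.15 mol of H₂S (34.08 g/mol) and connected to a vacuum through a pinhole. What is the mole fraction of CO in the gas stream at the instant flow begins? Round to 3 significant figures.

Rate_i ∝ x_i/√M_i (Graham's law weighted by mole fraction), so the effusate composition follows n_i/√M_i.
x_CO(eff) = (n_CO/√M_CO) / (n_CO/√M_CO + n_H₂S/√M_H₂S)
= (1.05/√28.01) / (1.05/√28.01 + 2.15/√34.08) = 0.1984/(0.1984 + 0.3683) = 0.350.

0.350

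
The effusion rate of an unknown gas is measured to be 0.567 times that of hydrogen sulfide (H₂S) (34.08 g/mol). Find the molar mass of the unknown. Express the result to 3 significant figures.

Using Graham's law: rate_X/rate_H₂S = √(M_H₂S/M_X).
0.567 = √(34.08/M_X)
M_X = 34.08 / 0.567² = 34.08 / 0.3215 = 106 g/mol

106 g/mol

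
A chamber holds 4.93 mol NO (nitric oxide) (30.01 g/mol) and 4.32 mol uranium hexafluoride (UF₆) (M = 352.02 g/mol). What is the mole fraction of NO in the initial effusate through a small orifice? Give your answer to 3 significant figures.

Effusion rate of each component ∝ n_i/√M_i (partial pressure × 1/√M).
So x_NO in the escaping gas = (n_NO/√M_NO) / Σ(n_i/√M_i)
= (4.93/√30.01) / (4.93/√30.01 + 4.32/√352.02) = 0.8999/(0.8999 + 0.2303) = 0.796.

0.796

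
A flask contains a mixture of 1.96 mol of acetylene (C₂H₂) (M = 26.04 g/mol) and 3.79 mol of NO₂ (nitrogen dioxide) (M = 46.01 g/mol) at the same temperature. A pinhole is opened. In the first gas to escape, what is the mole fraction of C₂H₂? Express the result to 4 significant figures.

0.4074

Each component's effusion rate ∝ (its partial pressure)·(1/√M) ∝ n_i/√M_i.
So x_C₂H₂ in the escaping gas = (n_C₂H₂/√M_C₂H₂) / Σ(n_i/√M_i)
= (1.96/√26.04) / (1.96/√26.04 + 3.79/√46.01) = 0.3841/(0.3841 + 0.5587) = 0.4074.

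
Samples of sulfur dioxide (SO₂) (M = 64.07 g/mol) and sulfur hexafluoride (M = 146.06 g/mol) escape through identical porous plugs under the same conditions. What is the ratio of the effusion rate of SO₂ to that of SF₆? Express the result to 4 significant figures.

Using Graham's law: rate_SO₂/rate_SF₆ = √(M_SF₆/M_SO₂) = √(146.06/64.07) = √2.280 = 1.510.

1.510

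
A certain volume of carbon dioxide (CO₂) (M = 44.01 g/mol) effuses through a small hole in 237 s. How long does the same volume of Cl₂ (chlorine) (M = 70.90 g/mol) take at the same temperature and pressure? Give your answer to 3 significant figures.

301 s

Graham's law gives t_Cl₂/t_CO₂ = √(M_Cl₂/M_CO₂) = √(70.90/44.01) = √1.611 = 1.269.
So the time for Cl₂ is 237 × 1.269 = 301 s.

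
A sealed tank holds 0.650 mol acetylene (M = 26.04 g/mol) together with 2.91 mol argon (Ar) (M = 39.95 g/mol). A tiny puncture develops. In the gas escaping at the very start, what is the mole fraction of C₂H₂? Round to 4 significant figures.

Each component's effusion rate ∝ (its partial pressure)·(1/√M) ∝ n_i/√M_i.
x_C₂H₂(eff) = (n_C₂H₂/√M_C₂H₂) / (n_C₂H₂/√M_C₂H₂ + n_Ar/√M_Ar)
= (0.650/√26.04) / (0.650/√26.04 + 2.91/√39.95) = 0.1274/(0.1274 + 0.4604) = 0.2167.

0.2167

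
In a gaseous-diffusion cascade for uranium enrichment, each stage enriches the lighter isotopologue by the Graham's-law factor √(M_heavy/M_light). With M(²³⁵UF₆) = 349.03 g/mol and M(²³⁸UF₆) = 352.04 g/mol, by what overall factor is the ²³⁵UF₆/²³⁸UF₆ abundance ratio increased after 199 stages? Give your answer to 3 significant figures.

After 199 stages the ratio has grown by (√(352.04/349.03))^199 = (352.04/349.03)^(199/2).
= 1.00862^(199/2) = 2.35.

2.35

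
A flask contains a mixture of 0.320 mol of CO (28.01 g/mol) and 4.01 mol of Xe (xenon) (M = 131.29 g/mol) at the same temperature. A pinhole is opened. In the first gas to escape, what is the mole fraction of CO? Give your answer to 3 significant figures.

Each component's effusion rate ∝ (its partial pressure)·(1/√M) ∝ n_i/√M_i.
Mole fraction of CO in the effusate = (n_CO/√M_CO) / (n_CO/√M_CO + n_Xe/√M_Xe)
= (0.320/√28.01) / (0.320/√28.01 + 4.01/√131.29) = 0.06046/(0.06046 + 0.3500) = 0.147.

0.147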